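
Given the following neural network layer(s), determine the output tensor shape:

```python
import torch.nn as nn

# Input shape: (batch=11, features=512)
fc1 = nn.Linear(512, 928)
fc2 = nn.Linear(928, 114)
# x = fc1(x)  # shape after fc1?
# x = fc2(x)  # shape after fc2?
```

Input: (11, 512) -> after fc1: (11, 928) -> Output: (11, 114)

Answer: (11, 114)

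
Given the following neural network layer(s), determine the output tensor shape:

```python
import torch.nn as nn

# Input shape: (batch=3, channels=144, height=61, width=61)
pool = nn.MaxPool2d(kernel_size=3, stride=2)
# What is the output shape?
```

Input: (3, 144, 61, 61) -> Output: (3, 144, 30, 30)

Answer: (3, 144, 30, 30)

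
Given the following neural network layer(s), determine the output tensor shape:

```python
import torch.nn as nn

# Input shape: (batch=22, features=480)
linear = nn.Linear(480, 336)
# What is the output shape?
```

Input: (22, 480) -> Output: (22, 336)

Answer: (22, 336)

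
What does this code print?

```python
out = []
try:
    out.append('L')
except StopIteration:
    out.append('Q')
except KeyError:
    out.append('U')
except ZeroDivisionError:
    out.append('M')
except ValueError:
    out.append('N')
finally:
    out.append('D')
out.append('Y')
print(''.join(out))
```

Execution trace: 'L' (try body, no exception) → 'D' (finally) → 'Y' (after the try/except). Output: LDY

Answer: LDY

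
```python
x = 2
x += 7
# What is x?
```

Trace:
`x = 2` → x = 2
`x += 7` → x = 9
So x = 9

Answer: 9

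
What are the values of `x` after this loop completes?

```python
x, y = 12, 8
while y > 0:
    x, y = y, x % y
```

GCD of 12 and 8
`x` takes the values: 12 → 8 → 4

Answer: 4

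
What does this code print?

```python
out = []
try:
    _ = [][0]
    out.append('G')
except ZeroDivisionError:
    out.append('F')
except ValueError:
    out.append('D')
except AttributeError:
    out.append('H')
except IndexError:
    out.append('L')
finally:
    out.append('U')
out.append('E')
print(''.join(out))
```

Execution trace: 'L' (except IndexError) → 'U' (finally) → 'E' (after the try/except). Output: LUE

Answer: LUE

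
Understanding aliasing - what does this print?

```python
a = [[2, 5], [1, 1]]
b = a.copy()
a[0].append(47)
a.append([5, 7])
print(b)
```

Key concept: shallow copy with nested lists.
Step by step:
`a = [[2, 5], [1, 1]]` → a = [[2, 5], [1, 1]]
`b = a.copy()` → b = [[2, 5], [1, 1]]
`a[0].append(47)` → a = [[2, 5, 47], [1, 1]]; b = [[2, 5, 47], [1, 1]]
`a.append([5, 7])` → a = [[2, 5, 47], [1, 1], [5, 7]]
`print(b)` → prints [[2, 5, 47], [1, 1]]

Answer: [[2, 5, 47], [1, 1]]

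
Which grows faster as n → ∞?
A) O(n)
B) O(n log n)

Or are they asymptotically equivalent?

O(n) vs O(n log n): Higher order terms dominate.

Answer: B) O(n log n) grows faster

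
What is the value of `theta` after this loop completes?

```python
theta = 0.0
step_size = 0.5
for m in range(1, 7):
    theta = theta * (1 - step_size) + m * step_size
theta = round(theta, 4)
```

Moving average with lr=0.5
`theta` takes the values: 0.0 → 0.5 → 1.25 → 2.125 → 3.0625 → 4.03125 → 5.015625 → 5.0156

Answer: 5.0156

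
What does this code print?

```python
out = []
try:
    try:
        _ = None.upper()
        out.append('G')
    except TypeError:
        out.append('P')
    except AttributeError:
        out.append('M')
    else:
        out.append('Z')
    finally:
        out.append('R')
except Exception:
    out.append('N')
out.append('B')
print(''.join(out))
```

Execution trace: 'M' (inner except AttributeError) → 'R' (inner finally) → 'B' (after the try/except). Output: MRB

Answer: MRB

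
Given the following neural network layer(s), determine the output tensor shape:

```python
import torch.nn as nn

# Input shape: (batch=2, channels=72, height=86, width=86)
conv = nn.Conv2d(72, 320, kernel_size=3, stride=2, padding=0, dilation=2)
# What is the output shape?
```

Input: (2, 72, 86, 86) -> Output: (2, 320, 41, 41)

Answer: (2, 320, 41, 41)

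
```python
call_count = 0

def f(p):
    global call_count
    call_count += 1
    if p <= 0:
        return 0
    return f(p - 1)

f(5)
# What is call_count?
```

Linear recursion stepping by 1: 6 calls from p=5 down to ≤0.

Answer: 6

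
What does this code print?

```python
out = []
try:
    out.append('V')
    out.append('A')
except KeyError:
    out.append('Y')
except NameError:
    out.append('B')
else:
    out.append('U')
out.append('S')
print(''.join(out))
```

Execution trace: 'V' (try body) → 'A' (try body, no exception) → 'U' (else) → 'S' (after the try/except). Output: VAUS

Answer: VAUS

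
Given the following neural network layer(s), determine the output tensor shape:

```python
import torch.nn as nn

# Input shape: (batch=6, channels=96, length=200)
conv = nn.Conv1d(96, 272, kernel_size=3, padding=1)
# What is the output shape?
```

Input: (6, 96, 200) -> Output: (6, 272, 200)

Answer: (6, 272, 200)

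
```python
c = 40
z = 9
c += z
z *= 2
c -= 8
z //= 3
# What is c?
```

Trace:
`c = 40` → c = 40
`z = 9` → z = 9
`c += z` → c = 49
`z *= 2` → z = 18
`c -= 8` → c = 41
`z //= 3` → z = 6
So c = 41

Answer: 41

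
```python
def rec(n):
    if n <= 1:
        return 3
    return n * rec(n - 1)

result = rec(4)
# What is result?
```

rec(4) = 4 * 3 * 2 * 3 = 72

Answer: 72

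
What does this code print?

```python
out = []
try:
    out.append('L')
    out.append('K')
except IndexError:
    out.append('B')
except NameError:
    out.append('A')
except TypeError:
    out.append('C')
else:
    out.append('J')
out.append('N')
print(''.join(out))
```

Execution trace: 'L' (try body) → 'K' (try body, no exception) → 'J' (else) → 'N' (after the try/except). Output: LKJN

Answer: LKJN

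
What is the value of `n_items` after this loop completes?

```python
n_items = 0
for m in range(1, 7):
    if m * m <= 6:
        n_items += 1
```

Count numbers where m² ≤ 6
`n_items` takes the values: 0 → 1 → 2

Answer: 2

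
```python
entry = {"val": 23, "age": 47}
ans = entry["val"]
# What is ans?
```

Trace:
`entry = {"val": 23, "age": 47}` → entry = {'val': 23, 'age': 47}
`ans = entry["val"]` → ans = 23
So ans = 23

Answer: 23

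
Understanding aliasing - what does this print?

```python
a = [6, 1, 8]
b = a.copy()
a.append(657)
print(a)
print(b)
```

Key concept: list.copy() creates independent copy.
Step by step:
`a = [6, 1, 8]` → a = [6, 1, 8]
`b = a.copy()` → b = [6, 1, 8]
`a.append(657)` → a = [6, 1, 8, 657]
`print(a)` → prints [6, 1, 8, 657]
`print(b)` → prints [6, 1, 8]

Answer:
[6, 1, 8, 657]
[6, 1, 8]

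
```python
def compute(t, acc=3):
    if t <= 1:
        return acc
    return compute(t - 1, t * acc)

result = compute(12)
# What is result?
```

Accumulator trace (n, acc): (12, 3) -> (11, 36) -> (10, 396) -> (9, 3960) -> (8, 35640) -> (7, 285120) -> (6, 1995840) -> (5, 11975040) -> (4, 59875200) -> (3, 239500800) -> (2, 718502400) -> (1, 1437004800) -> return 1437004800

Answer: 1437004800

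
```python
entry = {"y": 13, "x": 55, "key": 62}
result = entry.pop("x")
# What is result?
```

Trace:
`entry = {"y": 13, "x": 55, "key": 62}` → entry = {'y': 13, 'x': 55, 'key': 62}
`result = entry.pop("x")` → entry = {'y': 13, 'key': 62}; result = 55
So result = 55

Answer: 55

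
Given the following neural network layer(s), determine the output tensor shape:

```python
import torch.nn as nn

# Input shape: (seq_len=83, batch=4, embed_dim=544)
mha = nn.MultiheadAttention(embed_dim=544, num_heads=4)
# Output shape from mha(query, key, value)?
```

Input: (83, 4, 544) -> Output: (83, 4, 544)

Answer: (83, 4, 544)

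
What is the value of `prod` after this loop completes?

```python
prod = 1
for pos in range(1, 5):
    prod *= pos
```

4! = 24
`prod` takes the values: 1 → 2 → 6 → 24

Answer: 24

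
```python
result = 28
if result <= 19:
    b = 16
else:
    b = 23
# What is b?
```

Trace:
`result = 28` → result = 28
`if result <= 19: ...` → result <= 19 is False, take else branch → b = 23
So b = 23

Answer: 23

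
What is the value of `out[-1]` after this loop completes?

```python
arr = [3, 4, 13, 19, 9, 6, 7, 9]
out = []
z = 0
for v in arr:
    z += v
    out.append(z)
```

Cumulative sum ends at 70
`out` takes the values: [] → [3] → [3, 7] → [3, 7, 20] → [3, 7, 20, 39] → [3, 7, 20, 39, 48] → [3, 7, 20, 39, 48, 54] → [3, 7, 20, 39, 48, 54, 61] → [3, 7, 20, 39, 48, 54, 61, 70]
So `out[-1]` = 70

Answer: 70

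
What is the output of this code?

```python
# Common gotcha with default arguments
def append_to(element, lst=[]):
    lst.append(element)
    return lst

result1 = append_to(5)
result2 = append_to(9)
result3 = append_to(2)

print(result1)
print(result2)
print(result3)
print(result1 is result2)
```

Key concept: mutable default argument gotcha.
Step by step:
`result1 = append_to(5)` → result1 = [5]
`result2 = append_to(9)` → result1 = [5, 9] (same object as result2); result2 = [5, 9] (same object as result1)
`result3 = append_to(2)` → result1 = [5, 9, 2] (same object as result2, result3); result2 = [5, 9, 2] (same object as result1, result3); result3 = [5, 9, 2] (same object as result1, result2)
`print(result1)` → prints [5, 9, 2]
`print(result2)` → prints [5, 9, 2]
`print(result3)` → prints [5, 9, 2]
`print(result1 is result2)` → prints True

Answer:
[5, 9, 2]
[5, 9, 2]
[5, 9, 2]
True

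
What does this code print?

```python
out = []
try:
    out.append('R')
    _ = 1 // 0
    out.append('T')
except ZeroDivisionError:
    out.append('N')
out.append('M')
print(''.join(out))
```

Execution trace: 'R' (try body) → 'N' (except ZeroDivisionError) → 'M' (after the try/except). Output: RNM

Answer: RNM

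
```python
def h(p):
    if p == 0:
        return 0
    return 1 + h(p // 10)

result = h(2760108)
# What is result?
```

Count of digits of 2760108: 7

Answer: 7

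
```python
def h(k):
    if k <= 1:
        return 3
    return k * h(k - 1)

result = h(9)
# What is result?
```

h(9) = 9 * 8 * 7 * 6 * 5 * 4 * 3 * 2 * 3 = 1088640

Answer: 1088640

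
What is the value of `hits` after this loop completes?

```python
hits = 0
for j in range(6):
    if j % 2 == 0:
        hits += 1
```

Count numbers divisible by 2 in range(6)
`hits` takes the values: 0 → 1 → 2 → 3

Answer: 3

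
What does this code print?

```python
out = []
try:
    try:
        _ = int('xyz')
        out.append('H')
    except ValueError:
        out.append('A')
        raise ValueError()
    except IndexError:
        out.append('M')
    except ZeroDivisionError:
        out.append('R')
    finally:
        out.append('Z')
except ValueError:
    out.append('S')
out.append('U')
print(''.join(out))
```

Execution trace: 'A' (except ValueError) → 'Z' (finally) → 'S' (outer except ValueError) → 'U' (after the try/except). Output: AZSU

Answer: AZSU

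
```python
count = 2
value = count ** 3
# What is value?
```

Trace:
`count = 2` → count = 2
`value = count ** 3` → value = 8
So value = 8

Answer: 8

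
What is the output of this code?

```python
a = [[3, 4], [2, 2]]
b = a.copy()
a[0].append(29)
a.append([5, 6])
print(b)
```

Key concept: shallow copy with nested lists.
Step by step:
`a = [[3, 4], [2, 2]]` → a = [[3, 4], [2, 2]]
`b = a.copy()` → b = [[3, 4], [2, 2]]
`a[0].append(29)` → a = [[3, 4, 29], [2, 2]]; b = [[3, 4, 29], [2, 2]]
`a.append([5, 6])` → a = [[3, 4, 29], [2, 2], [5, 6]]
`print(b)` → prints [[3, 4, 29], [2, 2]]

Answer: [[3, 4, 29], [2, 2]]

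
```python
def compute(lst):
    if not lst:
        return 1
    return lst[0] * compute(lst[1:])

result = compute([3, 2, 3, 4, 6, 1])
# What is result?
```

Product over [3, 2, 3, 4, 6, 1] = 3 * 2 * 3 * 4 * 6 * 1 = 432

Answer: 432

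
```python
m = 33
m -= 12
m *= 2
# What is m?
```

Trace:
`m = 33` → m = 33
`m -= 12` → m = 21
`m *= 2` → m = 42
So m = 42

Answer: 42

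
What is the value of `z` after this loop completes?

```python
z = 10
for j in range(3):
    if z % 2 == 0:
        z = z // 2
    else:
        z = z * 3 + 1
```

Collatz-style transformation from 10
`z` takes the values: 10 → 5 → 16 → 8

Answer: 8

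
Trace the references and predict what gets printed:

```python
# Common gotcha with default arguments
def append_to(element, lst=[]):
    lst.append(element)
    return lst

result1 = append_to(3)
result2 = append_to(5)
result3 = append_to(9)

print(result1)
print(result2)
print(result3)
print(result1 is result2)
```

Key concept: mutable default argument gotcha.
Step by step:
`result1 = append_to(3)` → result1 = [3]
`result2 = append_to(5)` → result1 = [3, 5] (same object as result2); result2 = [3, 5] (same object as result1)
`result3 = append_to(9)` → result1 = [3, 5, 9] (same object as result2, result3); result2 = [3, 5, 9] (same object as result1, result3); result3 = [3, 5, 9] (same object as result1, result2)
`print(result1)` → prints [3, 5, 9]
`print(result2)` → prints [3, 5, 9]
`print(result3)` → prints [3, 5, 9]
`print(result1 is result2)` → prints True

Answer:
[3, 5, 9]
[3, 5, 9]
[3, 5, 9]
True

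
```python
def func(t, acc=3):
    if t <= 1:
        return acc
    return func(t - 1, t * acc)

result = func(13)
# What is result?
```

Accumulator trace (n, acc): (13, 3) -> (12, 39) -> (11, 468) -> (10, 5148) -> (9, 51480) -> (8, 463320) -> (7, 3706560) -> (6, 25945920) -> (5, 155675520) -> (4, 778377600) -> (3, 3113510400) -> (2, 9340531200) -> (1, 18681062400) -> return 18681062400

Answer: 18681062400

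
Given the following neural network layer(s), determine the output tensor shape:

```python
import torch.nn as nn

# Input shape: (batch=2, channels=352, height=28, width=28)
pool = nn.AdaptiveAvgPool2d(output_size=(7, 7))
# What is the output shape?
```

Input: (2, 352, 28, 28) -> Output: (2, 352, 7, 7)

Answer: (2, 352, 7, 7)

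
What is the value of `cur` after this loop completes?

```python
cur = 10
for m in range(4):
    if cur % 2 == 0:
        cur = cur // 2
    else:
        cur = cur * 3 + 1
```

Collatz-style transformation from 10
`cur` takes the values: 10 → 5 → 16 → 8 → 4

Answer: 4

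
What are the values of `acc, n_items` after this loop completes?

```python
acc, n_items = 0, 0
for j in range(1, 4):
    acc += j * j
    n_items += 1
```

Sum of squares and count
`acc, n_items` takes the values: (0, 0) → (1, 0) → (1, 1) → (5, 1) → (5, 2) → (14, 2) → (14, 3)

Answer: 14, 3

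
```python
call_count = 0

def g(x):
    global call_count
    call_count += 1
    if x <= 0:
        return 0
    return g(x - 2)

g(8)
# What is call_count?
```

Linear recursion stepping by 2: 5 calls from x=8 down to ≤0.

Answer: 5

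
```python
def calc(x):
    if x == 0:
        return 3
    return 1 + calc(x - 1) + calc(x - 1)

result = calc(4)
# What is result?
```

calc(x) = 1 + 2·calc(x-1), calc(0)=3. Closed form: (3+1)·2^4 - 1 = 63.

Answer: 63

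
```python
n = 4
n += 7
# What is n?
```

Trace:
`n = 4` → n = 4
`n += 7` → n = 11
So n = 11

Answer: 11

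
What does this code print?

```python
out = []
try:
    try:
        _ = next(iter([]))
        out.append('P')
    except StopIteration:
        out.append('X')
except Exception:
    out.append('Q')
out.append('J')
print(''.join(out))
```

Execution trace: 'X' (inner except StopIteration) → 'J' (after the try/except). Output: XJ

Answer: XJ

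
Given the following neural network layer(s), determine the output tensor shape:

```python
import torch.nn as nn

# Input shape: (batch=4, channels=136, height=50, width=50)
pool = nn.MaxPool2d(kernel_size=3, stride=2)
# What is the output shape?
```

Input: (4, 136, 50, 50) -> Output: (4, 136, 24, 24)

Answer: (4, 136, 24, 24)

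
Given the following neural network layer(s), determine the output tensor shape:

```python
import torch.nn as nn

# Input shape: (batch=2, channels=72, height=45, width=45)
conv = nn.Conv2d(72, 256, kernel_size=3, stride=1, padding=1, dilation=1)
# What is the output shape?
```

Input: (2, 72, 45, 45) -> Output: (2, 256, 45, 45)

Answer: (2, 256, 45, 45)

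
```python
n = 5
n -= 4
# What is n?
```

Trace:
`n = 5` → n = 5
`n -= 4` → n = 1
So n = 1

Answer: 1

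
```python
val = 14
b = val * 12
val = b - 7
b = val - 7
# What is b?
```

Trace:
`val = 14` → val = 14
`b = val * 12` → b = 168
`val = b - 7` → val = 161
`b = val - 7` → b = 154
So b = 154

Answer: 154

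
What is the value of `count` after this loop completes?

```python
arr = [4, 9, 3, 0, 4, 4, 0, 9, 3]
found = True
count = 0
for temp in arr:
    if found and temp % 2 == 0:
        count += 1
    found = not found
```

Count even values at even positions
`count` takes the values: 0 → 1 → 2 → 3

Answer: 3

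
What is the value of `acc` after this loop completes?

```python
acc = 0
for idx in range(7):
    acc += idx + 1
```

Start at 0, add 1 to 7 = 28
`acc` takes the values: 0 → 1 → 3 → 6 → 10 → 15 → 21 → 28

Answer: 28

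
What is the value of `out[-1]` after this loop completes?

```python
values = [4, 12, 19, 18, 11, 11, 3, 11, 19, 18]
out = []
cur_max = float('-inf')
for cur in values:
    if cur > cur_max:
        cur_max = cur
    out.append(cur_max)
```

Running max ends at 19
`out` takes the values: [] → [4] → [4, 12] → [4, 12, 19] → [4, 12, 19, 19] → [4, 12, 19, 19, 19] → [4, 12, 19, 19, 19, 19] → [4, 12, 19, 19, 19, 19, 19] → [4, 12, 19, 19, 19, 19, 19, 19] → [4, 12, 19, 19, 19, 19, 19, 19, 19] → [4, 12, 19, 19, 19, 19, 19, 19, 19, 19]
So `out[-1]` = 19

Answer: 19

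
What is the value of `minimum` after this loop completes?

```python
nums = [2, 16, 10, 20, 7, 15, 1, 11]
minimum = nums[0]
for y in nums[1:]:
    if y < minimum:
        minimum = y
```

Minimum of [2, 16, 10, 20, 7, 15, 1, 11]
`minimum` takes the values: 2 → 1

Answer: 1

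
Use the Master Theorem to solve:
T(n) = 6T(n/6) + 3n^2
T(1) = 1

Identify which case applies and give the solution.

a=6, b=6, f(n)=3n^2. log_6(6) = 1. Since c=2 > 1 and the regularity condition holds (6(n/6)^2 = (6/6^2)n^2 with 6/6^2 < 1), Case 3 applies: T(n) = Θ(f(n)) = O(n^2).

Answer: O(n^2) - Case 3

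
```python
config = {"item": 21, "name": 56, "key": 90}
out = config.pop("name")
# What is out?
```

Trace:
`config = {"item": 21, "name": 56, "key": 90}` → config = {'item': 21, 'name': 56, 'key': 90}
`out = config.pop("name")` → config = {'item': 21, 'key': 90}; out = 56
So out = 56

Answer: 56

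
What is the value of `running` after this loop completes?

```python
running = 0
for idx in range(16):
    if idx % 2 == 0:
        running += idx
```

Sum of even numbers 0 to 15
`running` takes the values: 0 → 2 → 6 → 12 → 20 → 30 → 42 → 56

Answer: 56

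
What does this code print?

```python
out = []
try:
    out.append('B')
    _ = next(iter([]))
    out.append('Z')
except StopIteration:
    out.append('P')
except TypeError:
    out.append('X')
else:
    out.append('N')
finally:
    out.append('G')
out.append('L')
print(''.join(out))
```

Execution trace: 'B' (try body) → 'P' (except StopIteration) → 'G' (finally) → 'L' (after the try/except). Output: BPGL

Answer: BPGL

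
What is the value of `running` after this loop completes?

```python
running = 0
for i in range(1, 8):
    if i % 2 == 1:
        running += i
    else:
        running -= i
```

Add odd, subtract even
`running` takes the values: 0 → 1 → -1 → 2 → -2 → 3 → -3 → 4

Answer: 4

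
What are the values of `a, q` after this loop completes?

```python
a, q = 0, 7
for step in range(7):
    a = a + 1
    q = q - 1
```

a goes 0→7, q goes 7→0
`a, q` takes the values: (0, 7) → (1, 7) → (1, 6) → (2, 6) → (2, 5) → (3, 5) → (3, 4) → (4, 4) → (4, 3) → (5, 3) → (5, 2) → (6, 2) → (6, 1) → (7, 1) → (7, 0)

Answer: 7, 0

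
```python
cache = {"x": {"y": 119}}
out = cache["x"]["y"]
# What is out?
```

Trace:
`cache = {"x": {"y": 119}}` → cache = {'x': {'y': 119}}
`out = cache["x"]["y"]` → out = 119
So out = 119

Answer: 119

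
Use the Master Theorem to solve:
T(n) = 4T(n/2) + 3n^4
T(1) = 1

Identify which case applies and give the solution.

a=4, b=2, f(n)=3n^4. log_2(4) = 2. Since c=4 > 2 and the regularity condition holds (4(n/2)^4 = (4/2^4)n^4 with 4/2^4 < 1), Case 3 applies: T(n) = Θ(f(n)) = O(n^4).

Answer: O(n^4) - Case 3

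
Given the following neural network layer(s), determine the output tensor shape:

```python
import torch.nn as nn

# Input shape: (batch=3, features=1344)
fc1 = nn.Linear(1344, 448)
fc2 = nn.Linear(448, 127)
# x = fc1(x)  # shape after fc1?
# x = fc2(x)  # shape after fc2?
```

Input: (3, 1344) -> after fc1: (3, 448) -> Output: (3, 127)

Answer: (3, 127)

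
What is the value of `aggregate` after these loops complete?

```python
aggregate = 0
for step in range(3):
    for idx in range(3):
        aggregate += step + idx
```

Sum of all step+idx for step,idx in 3x3
`aggregate` takes the values: 0 → 1 → 3 → 4 → 6 → 9 → 11 → 14 → 18

Answer: 18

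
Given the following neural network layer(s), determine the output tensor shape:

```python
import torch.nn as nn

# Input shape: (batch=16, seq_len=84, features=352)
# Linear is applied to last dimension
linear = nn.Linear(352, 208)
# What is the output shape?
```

Input: (16, 84, 352) -> Output: (16, 84, 208)

Answer: (16, 84, 208)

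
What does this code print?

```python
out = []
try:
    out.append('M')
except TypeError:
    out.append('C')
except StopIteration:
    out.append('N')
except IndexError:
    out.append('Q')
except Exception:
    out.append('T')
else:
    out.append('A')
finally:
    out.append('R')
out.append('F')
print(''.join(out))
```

Execution trace: 'M' (try body, no exception) → 'A' (else) → 'R' (finally) → 'F' (after the try/except). Output: MARF

Answer: MARF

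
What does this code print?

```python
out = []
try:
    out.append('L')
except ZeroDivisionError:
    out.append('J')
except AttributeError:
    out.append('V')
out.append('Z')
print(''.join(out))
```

Execution trace: 'L' (try body, no exception) → 'Z' (after the try/except). Output: LZ

Answer: LZ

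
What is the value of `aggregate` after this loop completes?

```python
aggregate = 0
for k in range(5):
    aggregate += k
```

Sum of 0 to 4 = 10
`aggregate` takes the values: 0 → 1 → 3 → 6 → 10

Answer: 10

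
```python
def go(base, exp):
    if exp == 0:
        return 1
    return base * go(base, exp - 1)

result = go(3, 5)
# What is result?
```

go(3, 5) = 3 * 3 * 3 * 3 * 3 = 243

Answer: 243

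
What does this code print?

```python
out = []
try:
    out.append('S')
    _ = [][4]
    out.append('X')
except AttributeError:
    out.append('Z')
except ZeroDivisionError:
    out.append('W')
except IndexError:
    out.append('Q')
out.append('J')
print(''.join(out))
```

Execution trace: 'S' (try body) → 'Q' (except IndexError) → 'J' (after the try/except). Output: SQJ

Answer: SQJ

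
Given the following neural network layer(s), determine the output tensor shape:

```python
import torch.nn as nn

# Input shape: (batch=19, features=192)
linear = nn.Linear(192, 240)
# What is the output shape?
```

Input: (19, 192) -> Output: (19, 240)

Answer: (19, 240)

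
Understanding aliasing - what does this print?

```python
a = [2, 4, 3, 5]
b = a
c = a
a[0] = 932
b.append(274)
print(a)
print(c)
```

Key concept: multiple aliases.
Step by step:
`a = [2, 4, 3, 5]` → a = [2, 4, 3, 5]
`b = a` → b = [2, 4, 3, 5] (same object as a)
`c = a` → c = [2, 4, 3, 5] (same object as a, b)
`a[0] = 932` → a = [932, 4, 3, 5] (same object as b, c); b = [932, 4, 3, 5] (same object as a, c); c = [932, 4, 3, 5] (same object as a, b)
`b.append(274)` → a = [932, 4, 3, 5, 274] (same object as b, c); b = [932, 4, 3, 5, 274] (same object as a, c); c = [932, 4, 3, 5, 274] (same object as a, b)
`print(a)` → prints [932, 4, 3, 5, 274]
`print(c)` → prints [932, 4, 3, 5, 274]

Answer:
[932, 4, 3, 5, 274]
[932, 4, 3, 5, 274]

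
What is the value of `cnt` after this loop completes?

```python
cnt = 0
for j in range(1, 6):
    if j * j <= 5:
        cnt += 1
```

Count numbers where j² ≤ 5
`cnt` takes the values: 0 → 1 → 2

Answer: 2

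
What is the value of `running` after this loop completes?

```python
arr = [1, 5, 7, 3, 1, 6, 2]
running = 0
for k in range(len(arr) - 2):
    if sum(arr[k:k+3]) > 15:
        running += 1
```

Count windows with sum > 15
`running` takes the values: 0

Answer: 0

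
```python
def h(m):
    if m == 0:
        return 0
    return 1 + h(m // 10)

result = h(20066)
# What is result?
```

Count of digits of 20066: 5

Answer: 5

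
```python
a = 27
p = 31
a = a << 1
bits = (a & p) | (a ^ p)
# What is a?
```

Trace:
`a = 27` → a = 27
`p = 31` → p = 31
`a = a << 1` → a = 54
`bits = (a & p) | (a ^ p)` → bits = 63
So a = 54

Answer: 54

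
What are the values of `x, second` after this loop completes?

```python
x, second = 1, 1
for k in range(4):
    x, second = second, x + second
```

Fibonacci: after 4 iterations
`x, second` takes the values: (1, 1) → (1, 2) → (2, 3) → (3, 5) → (5, 8)

Answer: 5, 8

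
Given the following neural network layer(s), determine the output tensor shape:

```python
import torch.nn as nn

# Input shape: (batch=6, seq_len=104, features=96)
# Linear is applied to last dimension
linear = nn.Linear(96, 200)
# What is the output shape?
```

Input: (6, 104, 96) -> Output: (6, 104, 200)

Answer: (6, 104, 200)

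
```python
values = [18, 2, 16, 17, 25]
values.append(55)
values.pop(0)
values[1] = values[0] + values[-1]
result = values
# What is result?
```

Trace:
`values = [18, 2, 16, 17, 25]` → values = [18, 2, 16, 17, 25]
`values.append(55)` → values = [18, 2, 16, 17, 25, 55]
`values.pop(0)` → values = [2, 16, 17, 25, 55]
`values[1] = values[0] + values[-1]` → values = [2, 57, 17, 25, 55]
`result = values` → result = [2, 57, 17, 25, 55]
So result = [2, 57, 17, 25, 55]

Answer: [2, 57, 17, 25, 55]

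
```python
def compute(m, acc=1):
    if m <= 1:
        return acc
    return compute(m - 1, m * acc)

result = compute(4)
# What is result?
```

Accumulator trace (n, acc): (4, 1) -> (3, 4) -> (2, 12) -> (1, 24) -> return 24

Answer: 24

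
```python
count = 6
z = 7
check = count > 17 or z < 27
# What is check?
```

Trace:
`count = 6` → count = 6
`z = 7` → z = 7
`check = count > 17 or z < 27` → check = True
So check = True

Answer: True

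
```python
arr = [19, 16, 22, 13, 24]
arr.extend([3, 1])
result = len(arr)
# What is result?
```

Trace:
`arr = [19, 16, 22, 13, 24]` → arr = [19, 16, 22, 13, 24]
`arr.extend([3, 1])` → arr = [19, 16, 22, 13, 24, 3, 1]
`result = len(arr)` → result = 7
So result = 7

Answer: 7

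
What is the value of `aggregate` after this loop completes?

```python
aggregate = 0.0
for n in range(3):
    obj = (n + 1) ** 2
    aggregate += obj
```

Sum of squared losses 1² + 2² + ... + 3²
`aggregate` takes the values: 0.0 → 1.0 → 5.0 → 14.0

Answer: 14.0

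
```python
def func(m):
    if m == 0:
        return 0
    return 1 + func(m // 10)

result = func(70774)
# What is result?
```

Count of digits of 70774: 5

Answer: 5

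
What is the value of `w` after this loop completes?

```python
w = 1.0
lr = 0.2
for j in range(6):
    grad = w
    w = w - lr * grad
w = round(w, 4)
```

Gradient descent: w = 1.0 * (1 - 0.2)^6
`w` takes the values: 1.0 → 0.8 → 0.64 → 0.512 → 0.4096 → 0.32768 → 0.262144 → 0.2621

Answer: 0.2621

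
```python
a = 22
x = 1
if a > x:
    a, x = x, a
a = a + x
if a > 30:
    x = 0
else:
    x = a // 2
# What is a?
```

Trace:
`a = 22` → a = 22
`x = 1` → x = 1
`if a > x: ...` → a > x is True → a = 1; x = 22
`a = a + x` → a = 23
`if a > 30: ...` → a > 30 is False, take else branch → x = 11
So a = 23

Answer: 23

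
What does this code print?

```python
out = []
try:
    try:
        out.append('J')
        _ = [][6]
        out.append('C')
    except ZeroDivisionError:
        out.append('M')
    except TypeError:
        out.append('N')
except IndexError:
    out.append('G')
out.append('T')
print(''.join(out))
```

Execution trace: 'J' (try body) → 'G' (outer except IndexError) → 'T' (after the try/except). Output: JGT

Answer: JGT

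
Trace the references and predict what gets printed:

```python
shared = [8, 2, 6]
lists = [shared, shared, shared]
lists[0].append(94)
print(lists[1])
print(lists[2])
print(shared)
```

Key concept: list of same reference.
Step by step:
`shared = [8, 2, 6]` → shared = [8, 2, 6]
`lists = [shared, shared, shared]` → lists = [[8, 2, 6], [8, 2, 6], [8, 2, 6]]
`lists[0].append(94)` → shared = [8, 2, 6, 94]; lists = [[8, 2, 6, 94], [8, 2, 6, 94], [8, 2, 6, 94]]
`print(lists[1])` → prints [8, 2, 6, 94]
`print(lists[2])` → prints [8, 2, 6, 94]
`print(shared)` → prints [8, 2, 6, 94]

Answer:
[8, 2, 6, 94]
[8, 2, 6, 94]
[8, 2, 6, 94]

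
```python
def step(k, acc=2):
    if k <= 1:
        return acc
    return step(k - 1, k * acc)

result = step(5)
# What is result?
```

Accumulator trace (n, acc): (5, 2) -> (4, 10) -> (3, 40) -> (2, 120) -> (1, 240) -> return 240

Answer: 240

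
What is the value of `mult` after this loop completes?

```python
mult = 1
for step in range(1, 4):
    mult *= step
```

3! = 6
`mult` takes the values: 1 → 2 → 6

Answer: 6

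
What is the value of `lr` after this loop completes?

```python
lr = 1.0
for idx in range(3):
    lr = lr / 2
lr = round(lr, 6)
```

Halving LR 3 times: 1 / 2^3
`lr` takes the values: 1.0 → 0.5 → 0.25 → 0.125

Answer: 0.125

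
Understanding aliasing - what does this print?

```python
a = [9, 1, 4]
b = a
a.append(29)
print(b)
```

Key concept: basic list aliasing.
Step by step:
`a = [9, 1, 4]` → a = [9, 1, 4]
`b = a` → b = [9, 1, 4] (same object as a)
`a.append(29)` → a = [9, 1, 4, 29] (same object as b); b = [9, 1, 4, 29] (same object as a)
`print(b)` → prints [9, 1, 4, 29]

Answer: [9, 1, 4, 29]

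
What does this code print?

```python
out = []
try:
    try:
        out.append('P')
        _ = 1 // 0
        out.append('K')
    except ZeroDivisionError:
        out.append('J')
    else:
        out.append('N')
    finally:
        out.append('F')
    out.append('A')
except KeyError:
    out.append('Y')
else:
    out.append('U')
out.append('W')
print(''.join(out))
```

Execution trace: 'P' (inner try body) → 'J' (inner except ZeroDivisionError) → 'F' (inner finally) → 'A' (try body, no exception) → 'U' (else) → 'W' (after the try/except). Output: PJFAUW

Answer: PJFAUW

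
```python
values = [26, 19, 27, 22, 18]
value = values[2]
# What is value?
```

Trace:
`values = [26, 19, 27, 22, 18]` → values = [26, 19, 27, 22, 18]
`value = values[2]` → value = 27
So value = 27

Answer: 27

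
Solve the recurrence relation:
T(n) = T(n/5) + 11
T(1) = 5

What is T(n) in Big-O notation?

Each step divides n by 5 and adds 11. After log_5(n) steps we reach T(1)=5. So T(n) = 11·log_5(n) + 5 = O(log n).

Answer: O(log n)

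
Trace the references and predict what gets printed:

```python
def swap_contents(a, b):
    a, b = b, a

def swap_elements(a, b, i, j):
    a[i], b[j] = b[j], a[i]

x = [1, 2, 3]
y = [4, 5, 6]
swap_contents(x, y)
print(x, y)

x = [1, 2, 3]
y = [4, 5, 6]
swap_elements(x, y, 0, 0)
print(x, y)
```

Key concept: parameter rebinding vs mutation.
Step by step:
`x = [1, 2, 3]` → x = [1, 2, 3]
`y = [4, 5, 6]` → y = [4, 5, 6]
`swap_contents(x, y)` → no visible change to tracked variables
`print(x, y)` → prints [1, 2, 3] [4, 5, 6]
`x = [1, 2, 3]` → x = [1, 2, 3]
`y = [4, 5, 6]` → y = [4, 5, 6]
`swap_elements(x, y, 0, 0)` → x = [4, 2, 3]; y = [1, 5, 6]
`print(x, y)` → prints [4, 2, 3] [1, 5, 6]

Answer:
[1, 2, 3] [4, 5, 6]
[4, 2, 3] [1, 5, 6]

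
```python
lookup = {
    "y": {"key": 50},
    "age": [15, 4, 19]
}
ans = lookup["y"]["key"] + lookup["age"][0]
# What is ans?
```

Trace:
`lookup = { ...` → lookup = {'y': {'key': 50}, 'age': [15, 4, 19]}
`ans = lookup["y"]["key"] + lookup["age"][0]` → ans = 65
So ans = 65

Answer: 65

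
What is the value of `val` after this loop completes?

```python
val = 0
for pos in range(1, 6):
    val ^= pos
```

XOR of 1 to 5
`val` takes the values: 0 → 1 → 3 → 0 → 4 → 1

Answer: 1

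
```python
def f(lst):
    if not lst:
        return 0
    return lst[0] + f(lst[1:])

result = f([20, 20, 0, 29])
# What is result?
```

20 + 20 + 0 + 29 + 0 = 69

Answer: 69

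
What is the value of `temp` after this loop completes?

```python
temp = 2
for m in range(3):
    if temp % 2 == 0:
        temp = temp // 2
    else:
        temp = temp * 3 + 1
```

Collatz-style transformation from 2
`temp` takes the values: 2 → 1 → 4 → 2

Answer: 2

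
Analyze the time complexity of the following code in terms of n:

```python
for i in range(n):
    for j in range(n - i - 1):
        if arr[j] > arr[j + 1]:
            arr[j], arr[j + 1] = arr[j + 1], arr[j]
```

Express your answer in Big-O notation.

This is Bubble sort. Time complexity: O(n²).

Answer: O(n²)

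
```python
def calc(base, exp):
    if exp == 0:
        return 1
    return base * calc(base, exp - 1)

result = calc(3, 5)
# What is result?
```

calc(3, 5) = 3 * 3 * 3 * 3 * 3 = 243

Answer: 243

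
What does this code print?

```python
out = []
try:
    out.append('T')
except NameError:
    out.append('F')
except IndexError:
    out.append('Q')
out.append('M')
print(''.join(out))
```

Execution trace: 'T' (try body, no exception) → 'M' (after the try/except). Output: TM

Answer: TM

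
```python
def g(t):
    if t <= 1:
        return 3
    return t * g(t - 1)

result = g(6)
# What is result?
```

g(6) = 6 * 5 * 4 * 3 * 2 * 3 = 2160

Answer: 2160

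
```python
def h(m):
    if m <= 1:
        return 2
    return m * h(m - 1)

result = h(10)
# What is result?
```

h(10) = 10 * 9 * 8 * 7 * 6 * 5 * 4 * 3 * 2 * 2 = 7257600

Answer: 7257600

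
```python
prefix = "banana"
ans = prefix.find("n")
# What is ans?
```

Trace:
`prefix = "banana"` → prefix = 'banana'
`ans = prefix.find("n")` → ans = 2
So ans = 2

Answer: 2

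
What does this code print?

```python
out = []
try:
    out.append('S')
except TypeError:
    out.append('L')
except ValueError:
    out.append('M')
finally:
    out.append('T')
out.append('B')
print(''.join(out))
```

Execution trace: 'S' (try body, no exception) → 'T' (finally) → 'B' (after the try/except). Output: STB

Answer: STB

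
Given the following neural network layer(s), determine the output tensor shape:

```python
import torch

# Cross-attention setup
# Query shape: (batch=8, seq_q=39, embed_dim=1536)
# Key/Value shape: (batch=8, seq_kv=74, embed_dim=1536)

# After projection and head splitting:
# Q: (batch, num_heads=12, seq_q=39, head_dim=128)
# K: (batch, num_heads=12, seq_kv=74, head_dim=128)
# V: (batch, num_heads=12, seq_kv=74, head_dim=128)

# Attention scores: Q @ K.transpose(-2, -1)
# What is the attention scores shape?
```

Input: (8, 39, 1536) -> Output: (8, 12, 39, 74)

Answer: (8, 12, 39, 74)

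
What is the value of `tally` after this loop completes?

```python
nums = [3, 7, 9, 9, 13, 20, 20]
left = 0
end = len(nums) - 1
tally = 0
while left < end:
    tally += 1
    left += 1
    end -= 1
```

Iterations until pointers meet (list length 7)
`tally` takes the values: 0 → 1 → 2 → 3

Answer: 3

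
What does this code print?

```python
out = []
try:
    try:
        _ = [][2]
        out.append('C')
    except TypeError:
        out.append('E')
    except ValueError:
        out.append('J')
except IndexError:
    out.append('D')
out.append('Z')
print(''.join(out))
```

Execution trace: 'D' (outer except IndexError) → 'Z' (after the try/except). Output: DZ

Answer: DZ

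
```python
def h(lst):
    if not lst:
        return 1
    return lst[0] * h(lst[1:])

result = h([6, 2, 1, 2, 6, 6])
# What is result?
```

Product over [6, 2, 1, 2, 6, 6] = 6 * 2 * 1 * 2 * 6 * 6 = 864

Answer: 864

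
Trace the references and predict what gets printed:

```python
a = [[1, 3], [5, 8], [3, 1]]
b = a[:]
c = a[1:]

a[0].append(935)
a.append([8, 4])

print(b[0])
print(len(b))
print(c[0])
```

Key concept: slice with nested mutation.
Step by step:
`a = [[1, 3], [5, 8], [3, 1]]` → a = [[1, 3], [5, 8], [3, 1]]
`b = a[:]` → b = [[1, 3], [5, 8], [3, 1]]
`c = a[1:]` → c = [[5, 8], [3, 1]]
`a[0].append(935)` → a = [[1, 3, 935], [5, 8], [3, 1]]; b = [[1, 3, 935], [5, 8], [3, 1]]
`a.append([8, 4])` → a = [[1, 3, 935], [5, 8], [3, 1], [8, 4]]
`print(b[0])` → prints [1, 3, 935]
`print(len(b))` → prints 3
`print(c[0])` → prints [5, 8]

Answer:
[1, 3, 935]
3
[5, 8]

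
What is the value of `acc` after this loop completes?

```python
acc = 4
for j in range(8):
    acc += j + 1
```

Start at 4, add 1 to 8 = 40
`acc` takes the values: 4 → 5 → 7 → 10 → 14 → 19 → 25 → 32 → 40

Answer: 40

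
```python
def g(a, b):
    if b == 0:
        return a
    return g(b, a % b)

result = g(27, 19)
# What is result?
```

g(27, 19) -> g(19, 8) -> g(8, 3) -> g(3, 2) -> g(2, 1) -> g(1, 0) -> 1

Answer: 1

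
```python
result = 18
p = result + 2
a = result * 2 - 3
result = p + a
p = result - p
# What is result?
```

Trace:
`result = 18` → result = 18
`p = result + 2` → p = 20
`a = result * 2 - 3` → a = 33
`result = p + a` → result = 53
`p = result - p` → p = 33
So result = 53

Answer: 53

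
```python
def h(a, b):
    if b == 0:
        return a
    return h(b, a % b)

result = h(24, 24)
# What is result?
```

h(24, 24) -> h(24, 0) -> 24

Answer: 24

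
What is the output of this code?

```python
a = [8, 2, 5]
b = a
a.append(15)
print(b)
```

Key concept: basic list aliasing.
Step by step:
`a = [8, 2, 5]` → a = [8, 2, 5]
`b = a` → b = [8, 2, 5] (same object as a)
`a.append(15)` → a = [8, 2, 5, 15] (same object as b); b = [8, 2, 5, 15] (same object as a)
`print(b)` → prints [8, 2, 5, 15]

Answer: [8, 2, 5, 15]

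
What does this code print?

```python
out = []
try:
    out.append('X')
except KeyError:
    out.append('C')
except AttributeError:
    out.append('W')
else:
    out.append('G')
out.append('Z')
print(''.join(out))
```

Execution trace: 'X' (try body, no exception) → 'G' (else) → 'Z' (after the try/except). Output: XGZ

Answer: XGZ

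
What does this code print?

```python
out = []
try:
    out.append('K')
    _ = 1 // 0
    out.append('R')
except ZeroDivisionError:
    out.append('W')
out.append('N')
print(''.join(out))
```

Execution trace: 'K' (try body) → 'W' (except ZeroDivisionError) → 'N' (after the try/except). Output: KWN

Answer: KWN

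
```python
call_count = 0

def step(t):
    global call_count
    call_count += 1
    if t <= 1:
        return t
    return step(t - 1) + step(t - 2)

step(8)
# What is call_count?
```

Calls(t) = 1 + Calls(t-1) + Calls(t-2); Calls(0)=Calls(1)=1. For t=8 this gives 67.

Answer: 67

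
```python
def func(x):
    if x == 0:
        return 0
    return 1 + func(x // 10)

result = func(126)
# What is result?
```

Count of digits of 126: 3

Answer: 3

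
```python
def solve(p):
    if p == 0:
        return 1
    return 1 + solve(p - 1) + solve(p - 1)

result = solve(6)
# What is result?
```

solve(p) = 1 + 2·solve(p-1), solve(0)=1. Closed form: (1+1)·2^6 - 1 = 127.

Answer: 127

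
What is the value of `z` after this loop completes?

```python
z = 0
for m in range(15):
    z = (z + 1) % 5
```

Increment mod 5, 15 times = 0
`z` takes the values: 0 → 1 → 2 → 3 → 4 → 0 → 1 → 2 → 3 → 4 → 0 → 1 → 2 → 3 → 4 → 0

Answer: 0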